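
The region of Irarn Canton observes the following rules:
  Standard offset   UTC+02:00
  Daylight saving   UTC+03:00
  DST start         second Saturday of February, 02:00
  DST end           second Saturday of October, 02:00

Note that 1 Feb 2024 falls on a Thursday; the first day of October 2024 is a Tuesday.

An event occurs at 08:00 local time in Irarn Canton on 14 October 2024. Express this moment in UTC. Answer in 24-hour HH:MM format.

1 February 2024 is a Thursday, so the first Saturday is February 3 and the second is February 10.
1 October 2024 is a Tuesday, so the first Saturday is October 5 and the second is October 12.
14 October 2024 is outside the daylight-saving period (10 February – 12 October), so Irarn Canton is on standard time, UTC+02:00.
08:00 local − 2h = 06:00 UTC.

06:00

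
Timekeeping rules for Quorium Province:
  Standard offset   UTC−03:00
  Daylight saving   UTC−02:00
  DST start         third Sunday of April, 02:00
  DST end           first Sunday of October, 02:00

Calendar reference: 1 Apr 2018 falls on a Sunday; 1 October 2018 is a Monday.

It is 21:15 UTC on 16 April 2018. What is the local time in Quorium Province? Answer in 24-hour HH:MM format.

1 April 2018 is a Sunday, so the first Sunday is April 1 and the third is April 15.
1 October 2018 is a Monday, so the first Sunday is October 7.
At the standard offset (UTC−03:00), 21:15 UTC − 3h = 18:15 Quorium Province standard time.
The standard-time date in Quorium Province, 16 April 2018, lies within the daylight-saving period (15 April – 7 October), so Quorium Province is on daylight time, UTC−02:00.
21:15 UTC − 2h = 19:15 local.

19:15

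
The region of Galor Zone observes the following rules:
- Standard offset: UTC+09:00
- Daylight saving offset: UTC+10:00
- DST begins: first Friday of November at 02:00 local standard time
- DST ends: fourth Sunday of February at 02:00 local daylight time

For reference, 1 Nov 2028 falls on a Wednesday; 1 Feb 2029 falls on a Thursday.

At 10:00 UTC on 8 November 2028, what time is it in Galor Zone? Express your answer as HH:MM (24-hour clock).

20:00

1 November 2028 is a Wednesday, so the first Friday is November 3.
1 February 2029 is a Thursday, so the first Sunday is February 4 and the fourth is February 25.
At the standard offset (UTC+09:00), 10:00 UTC + 9h = 19:00 Galor Zone standard time.
The standard-time date in Galor Zone, 8 November 2028, lies within the daylight-saving period (3 November 2028 – 25 February 2029), so Galor Zone is on daylight time, UTC+10:00.
10:00 UTC + 10h = 20:00 local.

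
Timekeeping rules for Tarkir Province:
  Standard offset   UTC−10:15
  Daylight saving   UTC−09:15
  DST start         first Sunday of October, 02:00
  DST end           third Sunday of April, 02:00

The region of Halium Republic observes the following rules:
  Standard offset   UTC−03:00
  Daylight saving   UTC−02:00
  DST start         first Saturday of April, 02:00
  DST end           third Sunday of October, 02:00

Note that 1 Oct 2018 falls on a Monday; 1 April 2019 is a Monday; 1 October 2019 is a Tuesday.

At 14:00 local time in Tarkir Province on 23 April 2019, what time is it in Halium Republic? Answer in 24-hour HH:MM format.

22:15

1 October 2018 is a Monday, so the first Sunday is October 7.
1 April 2019 is a Monday, so the first Sunday is April 7 and the third is April 21.
23 April 2019 does not fall between 7 October 2018 and 21 April 2019, so daylight saving is not in effect and Tarkir Province is at UTC−10:15.
14:00 Tarkir Province + 10h15m = 00:15 UTC (rolling into the next day, 24 April 2019).
1 April 2019 is a Monday, so the first Saturday is April 6.
1 October 2019 is a Tuesday, so the first Sunday is October 6 and the third is October 20.
At the standard offset (UTC−03:00), 00:15 UTC − 3h = 21:15 Halium Republic standard time (rolling into the previous day, 23 April 2019).
The standard-time date in Halium Republic, 23 April 2019, lies within the daylight-saving period (6 April – 20 October), so Halium Republic is on daylight time, UTC−02:00.
00:15 UTC − 2h = 22:15 Halium Republic (rolling into the previous day, 23 April 2019).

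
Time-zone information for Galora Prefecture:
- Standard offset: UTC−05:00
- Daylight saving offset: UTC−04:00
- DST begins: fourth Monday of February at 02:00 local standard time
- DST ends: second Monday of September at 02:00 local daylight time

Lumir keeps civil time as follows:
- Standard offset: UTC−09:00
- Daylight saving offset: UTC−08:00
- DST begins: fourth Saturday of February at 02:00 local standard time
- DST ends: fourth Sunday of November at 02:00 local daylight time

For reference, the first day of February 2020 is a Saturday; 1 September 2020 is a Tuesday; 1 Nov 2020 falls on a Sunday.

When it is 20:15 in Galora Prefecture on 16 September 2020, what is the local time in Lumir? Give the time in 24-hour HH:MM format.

17:15

1 February 2020 is a Saturday, so the first Monday is February 3 and the fourth is February 24.
1 September 2020 is a Tuesday, so the first Monday is September 7 and the second is September 14.
Daylight saving runs 24 February – 14 September; 16 September 2020 is outside that window, so Galora Prefecture is on standard time at UTC−05:00.
20:15 Galora Prefecture + 5h = 01:15 UTC (rolling into the next day, 17 September 2020).
1 February 2020 is a Saturday, so the first Saturday is February 1 and the fourth is February 22.
1 November 2020 is a Sunday, so the first Sunday is November 1 and the fourth is November 22.
At the standard offset (UTC−09:00), 01:15 UTC − 9h = 16:15 Lumir standard time (rolling into the previous day, 16 September 2020).
The standard-time date in Lumir, 16 September 2020, falls between 22 February and 22 November, so daylight saving is in effect and Lumir is at UTC−08:00.
01:15 UTC − 8h = 17:15 Lumir (rolling into the previous day, 16 September 2020).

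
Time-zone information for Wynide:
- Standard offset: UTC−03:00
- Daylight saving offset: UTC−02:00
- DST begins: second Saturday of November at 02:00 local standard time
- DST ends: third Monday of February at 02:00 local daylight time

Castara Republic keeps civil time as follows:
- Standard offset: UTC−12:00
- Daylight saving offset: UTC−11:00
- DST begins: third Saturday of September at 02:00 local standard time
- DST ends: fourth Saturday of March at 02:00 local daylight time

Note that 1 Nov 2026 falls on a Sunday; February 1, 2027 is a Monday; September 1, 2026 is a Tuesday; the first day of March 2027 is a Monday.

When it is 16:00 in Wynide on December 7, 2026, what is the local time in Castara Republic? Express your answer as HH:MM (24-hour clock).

1 November 2026 is a Sunday, so the first Saturday is November 7 and the second is November 14.
1 February 2027 is a Monday, so the first Monday is February 1 and the third is February 15.
Daylight saving runs 14 November 2026 – 15 February 2027; December 7, 2026 is inside that window, so Wynide is at UTC−02:00.
16:00 Wynide + 2h = 18:00 UTC.
1 September 2026 is a Tuesday, so the first Saturday is September 5 and the third is September 19.
1 March 2027 is a Monday, so the first Saturday is March 6 and the fourth is March 27.
At the standard offset (UTC−12:00), 18:00 UTC − 12h = 06:00 Castara Republic standard time.
Daylight saving runs 19 September 2026 – 27 March 2027; the standard-time date in Castara Republic, December 7, 2026, is inside that window, so Castara Republic is at UTC−11:00.
18:00 UTC − 11h = 07:00 Castara Republic.

07:00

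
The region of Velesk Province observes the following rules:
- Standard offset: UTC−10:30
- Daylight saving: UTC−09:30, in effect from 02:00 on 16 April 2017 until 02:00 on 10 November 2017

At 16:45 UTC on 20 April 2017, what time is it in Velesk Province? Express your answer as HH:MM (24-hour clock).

At the standard offset (UTC−10:30), 16:45 UTC − 10h30m = 06:15 Velesk Province standard time.
Daylight saving runs 16 April – 10 November; the standard-time date in Velesk Province, 20 April 2017, is inside that window, so Velesk Province is at UTC−09:30.
16:45 UTC − 9h30m = 07:15 local.

07:15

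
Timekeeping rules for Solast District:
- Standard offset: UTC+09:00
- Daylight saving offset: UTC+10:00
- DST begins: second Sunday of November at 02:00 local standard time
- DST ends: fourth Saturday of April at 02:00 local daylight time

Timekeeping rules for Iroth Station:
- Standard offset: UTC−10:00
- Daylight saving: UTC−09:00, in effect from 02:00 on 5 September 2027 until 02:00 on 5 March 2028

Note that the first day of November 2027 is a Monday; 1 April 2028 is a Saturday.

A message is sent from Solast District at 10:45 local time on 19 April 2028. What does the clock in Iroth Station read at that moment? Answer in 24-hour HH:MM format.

1 November 2027 is a Monday, so the first Sunday is November 7 and the second is November 14.
1 April 2028 is a Saturday, so the first Saturday is April 1 and the fourth is April 22.
19 April 2028 falls between 14 November 2027 and 22 April 2028, so daylight saving is in effect and Solast District is at UTC+10:00.
10:45 Solast District − 10h = 00:45 UTC.
At the standard offset (UTC−10:00), 00:45 UTC − 10h = 14:45 Iroth Station standard time (rolling into the previous day, 18 April 2028).
The standard-time date in Iroth Station, 18 April 2028, does not fall between 5 September 2027 and 5 March 2028, so daylight saving is not in effect and Iroth Station is at UTC−10:00.
00:45 UTC − 10h = 14:45 Iroth Station (rolling into the previous day, 18 April 2028).

14:45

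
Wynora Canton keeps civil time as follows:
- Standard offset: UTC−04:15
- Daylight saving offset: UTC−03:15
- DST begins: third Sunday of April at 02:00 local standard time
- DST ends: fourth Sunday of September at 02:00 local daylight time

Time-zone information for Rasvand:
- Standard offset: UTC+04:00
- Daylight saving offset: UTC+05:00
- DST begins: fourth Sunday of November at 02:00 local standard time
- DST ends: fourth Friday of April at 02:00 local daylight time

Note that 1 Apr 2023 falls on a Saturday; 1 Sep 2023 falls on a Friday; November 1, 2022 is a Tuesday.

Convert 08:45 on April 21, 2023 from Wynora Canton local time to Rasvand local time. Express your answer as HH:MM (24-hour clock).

1 April 2023 is a Saturday, so the first Sunday is April 2 and the third is April 16.
1 September 2023 is a Friday, so the first Sunday is September 3 and the fourth is September 24.
Daylight saving runs 16 April – 24 September; April 21, 2023 is inside that window, so Wynora Canton is at UTC−03:15.
08:45 Wynora Canton + 3h15m = 12:00 UTC.
1 November 2022 is a Tuesday, so the first Sunday is November 6 and the fourth is November 27.
1 April 2023 is a Saturday, so the first Friday is April 7 and the fourth is April 28.
At the standard offset (UTC+04:00), 12:00 UTC + 4h = 16:00 Rasvand standard time.
The standard-time date in Rasvand, April 21, 2023, falls between 27 November 2022 and 28 April 2023, so daylight saving is in effect and Rasvand is at UTC+05:00.
12:00 UTC + 5h = 17:00 Rasvand.

17:00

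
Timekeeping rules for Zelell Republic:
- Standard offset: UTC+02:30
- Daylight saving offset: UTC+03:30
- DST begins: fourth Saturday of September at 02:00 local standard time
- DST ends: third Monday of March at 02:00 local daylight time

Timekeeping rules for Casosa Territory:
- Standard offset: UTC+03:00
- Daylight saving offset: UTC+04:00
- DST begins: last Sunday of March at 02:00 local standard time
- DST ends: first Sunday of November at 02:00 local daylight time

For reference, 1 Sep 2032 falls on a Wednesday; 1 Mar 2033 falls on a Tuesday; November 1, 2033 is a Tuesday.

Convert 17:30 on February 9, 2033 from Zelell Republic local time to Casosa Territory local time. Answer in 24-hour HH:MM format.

17:00

1 September 2032 is a Wednesday, so the first Saturday is September 4 and the fourth is September 25.
1 March 2033 is a Tuesday, so the first Monday is March 7 and the third is March 21.
February 9, 2033 lies within the daylight-saving period (25 September 2032 – 21 March 2033), so Zelell Republic is on daylight time, UTC+03:30.
17:30 Zelell Republic − 3h30m = 14:00 UTC.
1 March 2033 is a Tuesday, so Sundays fall on 6, 13, 20, 27; the last is March 27.
1 November 2033 is a Tuesday, so the first Sunday is November 6.
At the standard offset (UTC+03:00), 14:00 UTC + 3h = 17:00 Casosa Territory standard time.
The standard-time date in Casosa Territory, February 9, 2033, is outside the daylight-saving period (27 March – 6 November), so Casosa Territory is on standard time, UTC+03:00.
14:00 UTC + 3h = 17:00 Casosa Territory.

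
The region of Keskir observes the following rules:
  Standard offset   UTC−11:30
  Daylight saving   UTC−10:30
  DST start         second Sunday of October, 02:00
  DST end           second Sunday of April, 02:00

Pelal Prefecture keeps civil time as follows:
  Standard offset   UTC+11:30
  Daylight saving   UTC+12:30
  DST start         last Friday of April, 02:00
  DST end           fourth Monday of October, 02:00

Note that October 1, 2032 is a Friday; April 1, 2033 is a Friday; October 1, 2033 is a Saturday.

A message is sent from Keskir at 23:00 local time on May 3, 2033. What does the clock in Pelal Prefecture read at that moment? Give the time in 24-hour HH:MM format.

23:00

1 October 2032 is a Friday, so the first Sunday is October 3 and the second is October 10.
1 April 2033 is a Friday, so the first Sunday is April 3 and the second is April 10.
May 3, 2033 is outside the daylight-saving period (10 October 2032 – 10 April 2033), so Keskir is on standard time, UTC−11:30.
23:00 Keskir + 11h30m = 10:30 UTC (rolling into the next day, 4 May 2033).
1 April 2033 is a Friday, so Fridays fall on 1, 8, 15, 22, 29; the last is April 29.
1 October 2033 is a Saturday, so the first Monday is October 3 and the fourth is October 24.
At the standard offset (UTC+11:30), 10:30 UTC + 11h30m = 22:00 Pelal Prefecture standard time.
The standard-time date in Pelal Prefecture, May 4, 2033, lies within the daylight-saving period (29 April – 24 October), so Pelal Prefecture is on daylight time, UTC+12:30.
10:30 UTC + 12h30m = 23:00 Pelal Prefecture.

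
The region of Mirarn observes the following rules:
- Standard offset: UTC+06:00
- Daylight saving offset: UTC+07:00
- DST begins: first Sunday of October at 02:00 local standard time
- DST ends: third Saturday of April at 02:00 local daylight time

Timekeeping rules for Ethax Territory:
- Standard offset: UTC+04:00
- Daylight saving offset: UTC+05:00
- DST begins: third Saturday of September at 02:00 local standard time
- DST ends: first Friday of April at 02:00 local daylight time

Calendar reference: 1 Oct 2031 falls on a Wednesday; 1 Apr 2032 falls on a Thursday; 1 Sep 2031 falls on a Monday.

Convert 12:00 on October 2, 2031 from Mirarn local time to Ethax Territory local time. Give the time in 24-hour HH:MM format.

1 October 2031 is a Wednesday, so the first Sunday is October 5.
1 April 2032 is a Thursday, so the first Saturday is April 3 and the third is April 17.
October 2, 2031 is outside the daylight-saving period (5 October 2031 – 17 April 2032), so Mirarn is on standard time, UTC+06:00.
12:00 Mirarn − 6h = 06:00 UTC.
1 September 2031 is a Monday, so the first Saturday is September 6 and the third is September 20.
1 April 2032 is a Thursday, so the first Friday is April 2.
At the standard offset (UTC+04:00), 06:00 UTC + 4h = 10:00 Ethax Territory standard time.
The standard-time date in Ethax Territory, October 2, 2031, falls between 20 September 2031 and 2 April 2032, so daylight saving is in effect and Ethax Territory is at UTC+05:00.
06:00 UTC + 5h = 11:00 Ethax Territory.

11:00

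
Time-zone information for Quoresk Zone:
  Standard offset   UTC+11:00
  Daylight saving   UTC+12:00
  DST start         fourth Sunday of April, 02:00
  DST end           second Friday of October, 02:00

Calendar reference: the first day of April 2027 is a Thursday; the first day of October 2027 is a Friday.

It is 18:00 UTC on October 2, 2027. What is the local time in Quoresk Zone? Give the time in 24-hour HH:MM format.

06:00

1 April 2027 is a Thursday, so the first Sunday is April 4 and the fourth is April 25.
1 October 2027 is a Friday, so the first Friday is October 1 and the second is October 8.
At the standard offset (UTC+11:00), 18:00 UTC + 11h = 05:00 Quoresk Zone standard time (rolling into the next day, 3 October 2027).
The standard-time date in Quoresk Zone, October 3, 2027, falls between 25 April and 8 October, so daylight saving is in effect and Quoresk Zone is at UTC+12:00.
18:00 UTC + 12h = 06:00 local (rolling into the next day, 3 October 2027).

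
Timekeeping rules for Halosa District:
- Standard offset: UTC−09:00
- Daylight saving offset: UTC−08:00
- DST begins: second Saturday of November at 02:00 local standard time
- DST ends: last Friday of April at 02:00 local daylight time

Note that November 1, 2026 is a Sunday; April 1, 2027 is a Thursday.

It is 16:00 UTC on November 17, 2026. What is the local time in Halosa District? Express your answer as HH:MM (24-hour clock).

1 November 2026 is a Sunday, so the first Saturday is November 7 and the second is November 14.
1 April 2027 is a Thursday, so Fridays fall on 2, 9, 16, 23, 30; the last is April 30.
At the standard offset (UTC−09:00), 16:00 UTC − 9h = 07:00 Halosa District standard time.
The standard-time date in Halosa District, November 17, 2026, falls between 14 November 2026 and 30 April 2027, so daylight saving is in effect and Halosa District is at UTC−08:00.
16:00 UTC − 8h = 08:00 local.

08:00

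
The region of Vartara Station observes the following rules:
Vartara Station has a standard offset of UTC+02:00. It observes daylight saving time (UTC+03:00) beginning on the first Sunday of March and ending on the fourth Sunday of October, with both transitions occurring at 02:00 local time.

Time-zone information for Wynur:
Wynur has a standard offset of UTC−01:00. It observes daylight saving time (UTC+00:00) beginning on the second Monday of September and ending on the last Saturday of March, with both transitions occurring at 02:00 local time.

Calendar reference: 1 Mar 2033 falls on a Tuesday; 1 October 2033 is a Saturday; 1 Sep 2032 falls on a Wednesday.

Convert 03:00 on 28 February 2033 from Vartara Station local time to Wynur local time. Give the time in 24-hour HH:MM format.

01:00

1 March 2033 is a Tuesday, so the first Sunday is March 6.
1 October 2033 is a Saturday, so the first Sunday is October 2 and the fourth is October 23.
Daylight saving runs 6 March – 23 October; 28 February 2033 is outside that window, so Vartara Station is on standard time at UTC+02:00.
03:00 Vartara Station − 2h = 01:00 UTC.
1 September 2032 is a Wednesday, so the first Monday is September 6 and the second is September 13.
1 March 2033 is a Tuesday, so Saturdays fall on 5, 12, 19, 26; the last is March 26.
At the standard offset (UTC−01:00), 01:00 UTC − 1h = 00:00 Wynur standard time.
The standard-time date in Wynur, 28 February 2033, falls between 13 September 2032 and 26 March 2033, so daylight saving is in effect and Wynur is at UTC+00:00.
01:00 UTC + 0h = 01:00 Wynur.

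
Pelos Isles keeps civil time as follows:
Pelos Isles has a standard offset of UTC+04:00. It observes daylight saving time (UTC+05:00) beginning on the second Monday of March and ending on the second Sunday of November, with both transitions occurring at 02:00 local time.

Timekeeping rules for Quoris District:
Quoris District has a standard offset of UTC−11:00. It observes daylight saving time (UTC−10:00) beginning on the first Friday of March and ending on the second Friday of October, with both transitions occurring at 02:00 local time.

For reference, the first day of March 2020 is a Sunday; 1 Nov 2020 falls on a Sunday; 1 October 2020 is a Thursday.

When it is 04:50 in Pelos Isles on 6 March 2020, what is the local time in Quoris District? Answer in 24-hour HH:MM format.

1 March 2020 is a Sunday, so the first Monday is March 2 and the second is March 9.
1 November 2020 is a Sunday, so the first Sunday is November 1 and the second is November 8.
Daylight saving runs 9 March – 8 November; 6 March 2020 is outside that window, so Pelos Isles is on standard time at UTC+04:00.
04:50 Pelos Isles − 4h = 00:50 UTC.
1 March 2020 is a Sunday, so the first Friday is March 6.
1 October 2020 is a Thursday, so the first Friday is October 2 and the second is October 9.
At the standard offset (UTC−11:00), 00:50 UTC − 11h = 13:50 Quoris District standard time (rolling into the previous day, 5 March 2020).
The standard-time date in Quoris District, 5 March 2020, does not fall between 6 March and 9 October, so daylight saving is not in effect and Quoris District is at UTC−11:00.
00:50 UTC − 11h = 13:50 Quoris District (rolling into the previous day, 5 March 2020).

13:50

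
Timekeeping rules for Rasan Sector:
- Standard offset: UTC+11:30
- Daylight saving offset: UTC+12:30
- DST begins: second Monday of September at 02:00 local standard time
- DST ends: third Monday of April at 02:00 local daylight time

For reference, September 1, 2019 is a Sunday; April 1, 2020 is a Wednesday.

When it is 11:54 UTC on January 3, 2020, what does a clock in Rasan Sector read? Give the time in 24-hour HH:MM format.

1 September 2019 is a Sunday, so the first Monday is September 2 and the second is September 9.
1 April 2020 is a Wednesday, so the first Monday is April 6 and the third is April 20.
At the standard offset (UTC+11:30), 11:54 UTC + 11h30m = 23:24 Rasan Sector standard time.
Daylight saving runs 9 September 2019 – 20 April 2020; the standard-time date in Rasan Sector, January 3, 2020, is inside that window, so Rasan Sector is at UTC+12:30.
11:54 UTC + 12h30m = 00:24 local (rolling into the next day, 4 January 2020).

00:24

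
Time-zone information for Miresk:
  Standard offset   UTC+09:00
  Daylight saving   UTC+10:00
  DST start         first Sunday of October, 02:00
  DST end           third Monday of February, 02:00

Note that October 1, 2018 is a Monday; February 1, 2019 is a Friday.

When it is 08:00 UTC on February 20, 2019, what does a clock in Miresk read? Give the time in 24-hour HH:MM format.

1 October 2018 is a Monday, so the first Sunday is October 7.
1 February 2019 is a Friday, so the first Monday is February 4 and the third is February 18.
At the standard offset (UTC+09:00), 08:00 UTC + 9h = 17:00 Miresk standard time.
The standard-time date in Miresk, February 20, 2019, is outside the daylight-saving period (7 October 2018 – 18 February 2019), so Miresk is on standard time, UTC+09:00.
08:00 UTC + 9h = 17:00 local.

17:00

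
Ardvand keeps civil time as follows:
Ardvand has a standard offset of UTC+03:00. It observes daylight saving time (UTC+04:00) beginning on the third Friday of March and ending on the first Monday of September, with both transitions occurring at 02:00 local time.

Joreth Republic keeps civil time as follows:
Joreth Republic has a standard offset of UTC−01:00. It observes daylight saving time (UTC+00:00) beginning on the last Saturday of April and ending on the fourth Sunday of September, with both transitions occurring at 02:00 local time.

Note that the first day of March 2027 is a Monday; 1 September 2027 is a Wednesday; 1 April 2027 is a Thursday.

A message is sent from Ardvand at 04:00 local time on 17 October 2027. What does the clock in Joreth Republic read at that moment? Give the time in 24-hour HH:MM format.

00:00

1 March 2027 is a Monday, so the first Friday is March 5 and the third is March 19.
1 September 2027 is a Wednesday, so the first Monday is September 6.
Daylight saving runs 19 March – 6 September; 17 October 2027 is outside that window, so Ardvand is on standard time at UTC+03:00.
04:00 Ardvand − 3h = 01:00 UTC.
1 April 2027 is a Thursday, so Saturdays fall on 3, 10, 17, 24; the last is April 24.
1 September 2027 is a Wednesday, so the first Sunday is September 5 and the fourth is September 26.
At the standard offset (UTC−01:00), 01:00 UTC − 1h = 00:00 Joreth Republic standard time.
Daylight saving runs 24 April – 26 September; the standard-time date in Joreth Republic, 17 October 2027, is outside that window, so Joreth Republic is on standard time at UTC−01:00.
01:00 UTC − 1h = 00:00 Joreth Republic.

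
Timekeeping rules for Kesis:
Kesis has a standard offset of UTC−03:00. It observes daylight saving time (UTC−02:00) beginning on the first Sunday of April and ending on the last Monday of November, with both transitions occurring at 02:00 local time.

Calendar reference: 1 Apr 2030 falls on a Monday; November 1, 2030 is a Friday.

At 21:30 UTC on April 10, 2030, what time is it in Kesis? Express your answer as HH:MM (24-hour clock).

19:30

1 April 2030 is a Monday, so the first Sunday is April 7.
1 November 2030 is a Friday, so Mondays fall on 4, 11, 18, 25; the last is November 25.
At the standard offset (UTC−03:00), 21:30 UTC − 3h = 18:30 Kesis standard time.
Daylight saving runs 7 April – 25 November; the standard-time date in Kesis, April 10, 2030, is inside that window, so Kesis is at UTC−02:00.
21:30 UTC − 2h = 19:30 local.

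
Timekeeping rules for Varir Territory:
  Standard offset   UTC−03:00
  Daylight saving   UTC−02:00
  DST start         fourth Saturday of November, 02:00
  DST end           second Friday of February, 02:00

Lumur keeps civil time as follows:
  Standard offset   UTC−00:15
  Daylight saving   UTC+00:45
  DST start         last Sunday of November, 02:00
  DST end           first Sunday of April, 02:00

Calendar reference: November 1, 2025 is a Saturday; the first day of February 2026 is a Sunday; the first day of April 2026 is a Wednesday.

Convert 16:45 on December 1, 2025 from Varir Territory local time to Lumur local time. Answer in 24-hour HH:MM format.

1 November 2025 is a Saturday, so the first Saturday is November 1 and the fourth is November 22.
1 February 2026 is a Sunday, so the first Friday is February 6 and the second is February 13.
December 1, 2025 falls between 22 November 2025 and 13 February 2026, so daylight saving is in effect and Varir Territory is at UTC−02:00.
16:45 Varir Territory + 2h = 18:45 UTC.
1 November 2025 is a Saturday, so Sundays fall on 2, 9, 16, 23, 30; the last is November 30.
1 April 2026 is a Wednesday, so the first Sunday is April 5.
At the standard offset (UTC−00:15), 18:45 UTC − 0h15m = 18:30 Lumur standard time.
The standard-time date in Lumur, December 1, 2025, lies within the daylight-saving period (30 November 2025 – 5 April 2026), so Lumur is on daylight time, UTC+00:45.
18:45 UTC + 0h45m = 19:30 Lumur.

19:30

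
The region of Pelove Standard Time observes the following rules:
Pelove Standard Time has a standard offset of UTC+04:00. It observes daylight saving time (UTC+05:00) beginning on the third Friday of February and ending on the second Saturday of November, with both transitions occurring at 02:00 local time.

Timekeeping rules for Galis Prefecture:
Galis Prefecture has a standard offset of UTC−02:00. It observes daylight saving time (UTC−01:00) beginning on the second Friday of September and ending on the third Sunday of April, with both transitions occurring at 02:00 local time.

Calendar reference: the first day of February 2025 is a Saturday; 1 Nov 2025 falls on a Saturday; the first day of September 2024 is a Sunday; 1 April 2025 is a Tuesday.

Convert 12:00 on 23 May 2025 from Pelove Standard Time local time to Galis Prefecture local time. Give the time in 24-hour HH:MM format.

1 February 2025 is a Saturday, so the first Friday is February 7 and the third is February 21.
1 November 2025 is a Saturday, so the first Saturday is November 1 and the second is November 8.
Daylight saving runs 21 February – 8 November; 23 May 2025 is inside that window, so Pelove Standard Time is at UTC+05:00.
12:00 Pelove Standard Time − 5h = 07:00 UTC.
1 September 2024 is a Sunday, so the first Friday is September 6 and the second is September 13.
1 April 2025 is a Tuesday, so the first Sunday is April 6 and the third is April 20.
At the standard offset (UTC−02:00), 07:00 UTC − 2h = 05:00 Galis Prefecture standard time.
The standard-time date in Galis Prefecture, 23 May 2025, does not fall between 13 September 2024 and 20 April 2025, so daylight saving is not in effect and Galis Prefecture is at UTC−02:00.
07:00 UTC − 2h = 05:00 Galis Prefecture.

05:00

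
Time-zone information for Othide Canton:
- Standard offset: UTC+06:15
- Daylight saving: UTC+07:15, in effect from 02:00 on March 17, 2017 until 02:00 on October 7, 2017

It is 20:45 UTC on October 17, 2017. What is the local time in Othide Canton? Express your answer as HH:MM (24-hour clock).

03:00

At the standard offset (UTC+06:15), 20:45 UTC + 6h15m = 03:00 Othide Canton standard time (rolling into the next day, 18 October 2017).
Daylight saving runs 17 March – 7 October; the standard-time date in Othide Canton, October 18, 2017, is outside that window, so Othide Canton is on standard time at UTC+06:15.
20:45 UTC + 6h15m = 03:00 local (rolling into the next day, 18 October 2017).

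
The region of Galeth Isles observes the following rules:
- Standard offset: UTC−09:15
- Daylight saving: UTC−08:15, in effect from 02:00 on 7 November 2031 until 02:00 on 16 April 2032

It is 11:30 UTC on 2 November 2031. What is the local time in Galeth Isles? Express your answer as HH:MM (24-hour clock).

02:15

At the standard offset (UTC−09:15), 11:30 UTC − 9h15m = 02:15 Galeth Isles standard time.
Daylight saving runs 7 November 2031 – 16 April 2032; the standard-time date in Galeth Isles, 2 November 2031, is outside that window, so Galeth Isles is on standard time at UTC−09:15.
11:30 UTC − 9h15m = 02:15 local.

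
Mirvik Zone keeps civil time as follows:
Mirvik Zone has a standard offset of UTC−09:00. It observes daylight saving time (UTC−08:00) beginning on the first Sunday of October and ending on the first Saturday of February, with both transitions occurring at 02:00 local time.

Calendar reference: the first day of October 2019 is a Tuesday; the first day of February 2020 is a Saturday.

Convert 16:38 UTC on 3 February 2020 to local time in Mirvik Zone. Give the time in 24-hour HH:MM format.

1 October 2019 is a Tuesday, so the first Sunday is October 6.
1 February 2020 is a Saturday, so the first Saturday is February 1.
At the standard offset (UTC−09:00), 16:38 UTC − 9h = 07:38 Mirvik Zone standard time.
The standard-time date in Mirvik Zone, 3 February 2020, does not fall between 6 October 2019 and 1 February 2020, so daylight saving is not in effect and Mirvik Zone is at UTC−09:00.
16:38 UTC − 9h = 07:38 local.

07:38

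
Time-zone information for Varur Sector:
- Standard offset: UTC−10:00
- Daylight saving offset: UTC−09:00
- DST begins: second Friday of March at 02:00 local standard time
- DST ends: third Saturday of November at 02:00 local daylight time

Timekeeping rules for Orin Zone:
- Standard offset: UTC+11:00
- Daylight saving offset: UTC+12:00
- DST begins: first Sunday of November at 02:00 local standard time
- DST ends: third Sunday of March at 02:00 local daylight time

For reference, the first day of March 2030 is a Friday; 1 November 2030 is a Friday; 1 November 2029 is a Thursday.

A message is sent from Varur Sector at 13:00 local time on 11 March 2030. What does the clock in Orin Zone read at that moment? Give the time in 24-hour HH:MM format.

10:00

1 March 2030 is a Friday, so the first Friday is March 1 and the second is March 8.
1 November 2030 is a Friday, so the first Saturday is November 2 and the third is November 16.
11 March 2030 lies within the daylight-saving period (8 March – 16 November), so Varur Sector is on daylight time, UTC−09:00.
13:00 Varur Sector + 9h = 22:00 UTC.
1 November 2029 is a Thursday, so the first Sunday is November 4.
1 March 2030 is a Friday, so the first Sunday is March 3 and the third is March 17.
At the standard offset (UTC+11:00), 22:00 UTC + 11h = 09:00 Orin Zone standard time (rolling into the next day, 12 March 2030).
The standard-time date in Orin Zone, 12 March 2030, lies within the daylight-saving period (4 November 2029 – 17 March 2030), so Orin Zone is on daylight time, UTC+12:00.
22:00 UTC + 12h = 10:00 Orin Zone (rolling into the next day, 12 March 2030).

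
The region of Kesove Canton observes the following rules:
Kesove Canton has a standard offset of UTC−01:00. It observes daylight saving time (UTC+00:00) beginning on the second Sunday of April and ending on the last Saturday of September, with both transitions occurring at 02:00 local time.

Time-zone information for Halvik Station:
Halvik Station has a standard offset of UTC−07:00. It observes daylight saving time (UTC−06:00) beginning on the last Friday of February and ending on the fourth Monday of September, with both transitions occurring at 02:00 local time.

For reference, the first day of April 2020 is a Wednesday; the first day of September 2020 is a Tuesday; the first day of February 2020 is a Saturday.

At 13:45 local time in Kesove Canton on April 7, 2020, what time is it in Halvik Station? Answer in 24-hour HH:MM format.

08:45

1 April 2020 is a Wednesday, so the first Sunday is April 5 and the second is April 12.
1 September 2020 is a Tuesday, so Saturdays fall on 5, 12, 19, 26; the last is September 26.
Daylight saving runs 12 April – 26 September; April 7, 2020 is outside that window, so Kesove Canton is on standard time at UTC−01:00.
13:45 Kesove Canton + 1h = 14:45 UTC.
1 February 2020 is a Saturday, so Fridays fall on 7, 14, 21, 28; the last is February 28.
1 September 2020 is a Tuesday, so the first Monday is September 7 and the fourth is September 28.
At the standard offset (UTC−07:00), 14:45 UTC − 7h = 07:45 Halvik Station standard time.
The standard-time date in Halvik Station, April 7, 2020, falls between 28 February and 28 September, so daylight saving is in effect and Halvik Station is at UTC−06:00.
14:45 UTC − 6h = 08:45 Halvik Station.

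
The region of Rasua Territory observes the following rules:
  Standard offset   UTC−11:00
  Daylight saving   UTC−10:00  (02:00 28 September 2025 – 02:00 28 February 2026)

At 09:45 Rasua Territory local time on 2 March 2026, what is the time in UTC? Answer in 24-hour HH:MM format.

20:45

2 March 2026 does not fall between 28 September 2025 and 28 February 2026, so daylight saving is not in effect and Rasua Territory is at UTC−11:00.
09:45 local + 11h = 20:45 UTC.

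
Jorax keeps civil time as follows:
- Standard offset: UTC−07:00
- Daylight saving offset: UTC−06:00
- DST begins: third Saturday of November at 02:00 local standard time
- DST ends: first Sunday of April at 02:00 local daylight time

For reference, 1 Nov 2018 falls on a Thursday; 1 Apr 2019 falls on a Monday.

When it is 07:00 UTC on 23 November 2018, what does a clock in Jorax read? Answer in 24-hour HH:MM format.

1 November 2018 is a Thursday, so the first Saturday is November 3 and the third is November 17.
1 April 2019 is a Monday, so the first Sunday is April 7.
At the standard offset (UTC−07:00), 07:00 UTC − 7h = 00:00 Jorax standard time.
Daylight saving runs 17 November 2018 – 7 April 2019; the standard-time date in Jorax, 23 November 2018, is inside that window, so Jorax is at UTC−06:00.
07:00 UTC − 6h = 01:00 local.

01:00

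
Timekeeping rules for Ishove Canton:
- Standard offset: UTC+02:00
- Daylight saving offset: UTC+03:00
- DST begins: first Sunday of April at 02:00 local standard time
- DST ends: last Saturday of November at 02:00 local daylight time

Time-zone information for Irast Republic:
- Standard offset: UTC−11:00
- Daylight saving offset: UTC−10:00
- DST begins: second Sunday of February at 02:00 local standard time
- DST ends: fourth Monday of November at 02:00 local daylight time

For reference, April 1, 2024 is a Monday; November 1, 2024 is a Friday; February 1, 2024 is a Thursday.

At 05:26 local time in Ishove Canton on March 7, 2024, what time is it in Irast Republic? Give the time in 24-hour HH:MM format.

17:26

1 April 2024 is a Monday, so the first Sunday is April 7.
1 November 2024 is a Friday, so Saturdays fall on 2, 9, 16, 23, 30; the last is November 30.
March 7, 2024 is outside the daylight-saving period (7 April – 30 November), so Ishove Canton is on standard time, UTC+02:00.
05:26 Ishove Canton − 2h = 03:26 UTC.
1 February 2024 is a Thursday, so the first Sunday is February 4 and the second is February 11.
1 November 2024 is a Friday, so the first Monday is November 4 and the fourth is November 25.
At the standard offset (UTC−11:00), 03:26 UTC − 11h = 16:26 Irast Republic standard time (rolling into the previous day, 6 March 2024).
Daylight saving runs 11 February – 25 November; the standard-time date in Irast Republic, March 6, 2024, is inside that window, so Irast Republic is at UTC−10:00.
03:26 UTC − 10h = 17:26 Irast Republic (rolling into the previous day, 6 March 2024).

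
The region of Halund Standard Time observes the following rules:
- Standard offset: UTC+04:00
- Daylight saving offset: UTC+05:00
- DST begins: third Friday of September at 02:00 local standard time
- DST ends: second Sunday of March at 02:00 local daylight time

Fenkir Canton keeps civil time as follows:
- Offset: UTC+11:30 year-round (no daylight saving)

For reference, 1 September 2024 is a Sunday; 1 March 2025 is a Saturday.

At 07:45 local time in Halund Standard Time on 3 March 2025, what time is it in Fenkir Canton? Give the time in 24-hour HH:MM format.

14:15

1 September 2024 is a Sunday, so the first Friday is September 6 and the third is September 20.
1 March 2025 is a Saturday, so the first Sunday is March 2 and the second is March 9.
3 March 2025 falls between 20 September 2024 and 9 March 2025, so daylight saving is in effect and Halund Standard Time is at UTC+05:00.
07:45 Halund Standard Time − 5h = 02:45 UTC.
Fenkir Canton has no daylight saving, so its offset is UTC+11:30 year-round.
02:45 UTC + 11h30m = 14:15 Fenkir Canton.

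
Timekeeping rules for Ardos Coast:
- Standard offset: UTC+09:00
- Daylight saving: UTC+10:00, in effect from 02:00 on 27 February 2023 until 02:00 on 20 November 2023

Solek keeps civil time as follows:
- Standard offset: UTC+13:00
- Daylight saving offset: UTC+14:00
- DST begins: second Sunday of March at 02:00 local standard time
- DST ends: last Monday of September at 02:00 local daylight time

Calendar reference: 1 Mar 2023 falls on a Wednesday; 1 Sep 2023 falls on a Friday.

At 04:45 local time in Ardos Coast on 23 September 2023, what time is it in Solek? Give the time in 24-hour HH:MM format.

08:45

23 September 2023 falls between 27 February and 20 November, so daylight saving is in effect and Ardos Coast is at UTC+10:00.
04:45 Ardos Coast − 10h = 18:45 UTC (rolling into the previous day, 22 September 2023).
1 March 2023 is a Wednesday, so the first Sunday is March 5 and the second is March 12.
1 September 2023 is a Friday, so Mondays fall on 4, 11, 18, 25; the last is September 25.
At the standard offset (UTC+13:00), 18:45 UTC + 13h = 07:45 Solek standard time (rolling into the next day, 23 September 2023).
Daylight saving runs 12 March – 25 September; the standard-time date in Solek, 23 September 2023, is inside that window, so Solek is at UTC+14:00.
18:45 UTC + 14h = 08:45 Solek (rolling into the next day, 23 September 2023).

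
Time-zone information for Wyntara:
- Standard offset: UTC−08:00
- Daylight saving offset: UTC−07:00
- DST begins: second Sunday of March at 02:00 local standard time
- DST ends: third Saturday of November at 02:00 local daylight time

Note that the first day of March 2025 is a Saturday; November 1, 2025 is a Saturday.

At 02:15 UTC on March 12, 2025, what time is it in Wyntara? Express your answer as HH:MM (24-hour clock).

19:15

1 March 2025 is a Saturday, so the first Sunday is March 2 and the second is March 9.
1 November 2025 is a Saturday, so the first Saturday is November 1 and the third is November 15.
At the standard offset (UTC−08:00), 02:15 UTC − 8h = 18:15 Wyntara standard time (rolling into the previous day, 11 March 2025).
Daylight saving runs 9 March – 15 November; the standard-time date in Wyntara, March 11, 2025, is inside that window, so Wyntara is at UTC−07:00.
02:15 UTC − 7h = 19:15 local (rolling into the previous day, 11 March 2025).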